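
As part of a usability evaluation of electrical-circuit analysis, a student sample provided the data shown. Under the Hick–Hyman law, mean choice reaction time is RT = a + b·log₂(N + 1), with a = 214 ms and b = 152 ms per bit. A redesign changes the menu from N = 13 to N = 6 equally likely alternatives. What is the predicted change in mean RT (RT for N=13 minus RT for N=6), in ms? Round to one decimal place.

152.0

RT(13) = 214 + 152·log₂(14) = 214 + 152·3.8074 = 792.7248 ms.
RT(6) = 214 + 152·log₂(7) = 214 + 152·2.8074 = 640.7248 ms.
Difference = 792.7248 − 640.7248 = 152.0000 ≈ 152.0 ms.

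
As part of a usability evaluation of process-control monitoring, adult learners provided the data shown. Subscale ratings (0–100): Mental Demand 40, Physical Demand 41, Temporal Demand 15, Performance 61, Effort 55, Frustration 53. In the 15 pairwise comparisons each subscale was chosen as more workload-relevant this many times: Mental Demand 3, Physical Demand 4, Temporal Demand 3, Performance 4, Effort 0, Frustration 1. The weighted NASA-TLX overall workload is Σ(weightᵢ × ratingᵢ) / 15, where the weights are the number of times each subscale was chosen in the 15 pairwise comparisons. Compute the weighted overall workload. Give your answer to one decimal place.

The tallies are the weights (they sum to 15).
Weighted sum = 3·40 + 4·41 + 3·15 + 4·61 + 0·55 + 1·53
            = 120 + 164 + 45 + 244 + 0 + 53 = 626.
Overall workload = 626 / 15 = 41.7333 ≈ 41.7.

41.7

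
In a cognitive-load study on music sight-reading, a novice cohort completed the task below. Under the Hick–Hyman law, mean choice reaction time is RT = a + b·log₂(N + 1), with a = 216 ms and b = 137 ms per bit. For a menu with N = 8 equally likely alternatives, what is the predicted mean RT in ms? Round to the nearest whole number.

log₂(8 + 1) = log₂(9) = 3.1699.
RT = 216 + 137 × 3.1699 = 216 + 434.2763 = 650.2763 ms.
≈ 650 ms.

650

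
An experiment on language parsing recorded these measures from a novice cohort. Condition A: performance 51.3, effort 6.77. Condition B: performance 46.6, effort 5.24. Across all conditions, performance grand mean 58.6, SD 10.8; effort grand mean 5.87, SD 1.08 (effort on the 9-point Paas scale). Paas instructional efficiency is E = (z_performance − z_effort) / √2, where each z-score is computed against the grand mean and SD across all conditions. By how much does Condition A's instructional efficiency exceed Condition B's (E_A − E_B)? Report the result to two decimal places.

Condition A: z_P = (51.3 − 58.6)/10.8 = -0.6759; z_E = (6.77 − 5.87)/1.08 = 0.8333; E_A = (-0.6759 − 0.8333)/√2 = -1.0672.
Condition B: z_P = (46.6 − 58.6)/10.8 = -1.1111; z_E = (5.24 − 5.87)/1.08 = -0.5833; E_B = (-1.1111 − (-0.5833))/√2 = -0.3732.
E_A − E_B = -1.0672 − (-0.3732) = -0.6940 ≈ -0.69.

-0.69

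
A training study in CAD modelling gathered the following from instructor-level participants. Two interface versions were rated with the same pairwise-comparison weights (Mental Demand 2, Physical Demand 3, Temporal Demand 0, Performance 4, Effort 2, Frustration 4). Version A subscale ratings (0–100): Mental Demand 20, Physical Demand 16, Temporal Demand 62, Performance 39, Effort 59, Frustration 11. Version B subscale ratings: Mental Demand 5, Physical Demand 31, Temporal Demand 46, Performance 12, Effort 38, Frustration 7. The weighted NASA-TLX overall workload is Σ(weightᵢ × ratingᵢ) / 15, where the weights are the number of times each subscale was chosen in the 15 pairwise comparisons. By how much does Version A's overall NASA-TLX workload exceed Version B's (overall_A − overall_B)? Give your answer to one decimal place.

10.1

Version A weighted sum = 2·20 + 3·16 + 0·62 + 4·39 + 2·59 + 4·11 = 40 + 48 + 0 + 156 + 118 + 44 = 406; overall_A = 406/15 = 27.0667.
Version B weighted sum = 2·5 + 3·31 + 0·46 + 4·12 + 2·38 + 4·7 = 10 + 93 + 0 + 48 + 76 + 28 = 255; overall_B = 255/15 = 17.0000.
Difference = 27.0667 − 17.0000 = 10.0667 ≈ 10.1.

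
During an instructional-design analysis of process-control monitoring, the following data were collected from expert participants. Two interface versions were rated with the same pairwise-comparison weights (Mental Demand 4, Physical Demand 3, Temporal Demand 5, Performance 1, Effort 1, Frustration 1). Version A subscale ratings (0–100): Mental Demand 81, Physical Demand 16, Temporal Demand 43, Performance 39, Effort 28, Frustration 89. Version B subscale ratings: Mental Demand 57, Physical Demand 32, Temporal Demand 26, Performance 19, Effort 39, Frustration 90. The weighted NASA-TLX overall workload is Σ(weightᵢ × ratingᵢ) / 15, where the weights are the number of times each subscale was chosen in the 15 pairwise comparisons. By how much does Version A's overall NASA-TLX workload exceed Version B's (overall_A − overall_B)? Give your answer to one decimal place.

Version A weighted sum = 4·81 + 3·16 + 5·43 + 1·39 + 1·28 + 1·89 = 324 + 48 + 215 + 39 + 28 + 89 = 743; overall_A = 743/15 = 49.5333.
Version B weighted sum = 4·57 + 3·32 + 5·26 + 1·19 + 1·39 + 1·90 = 228 + 96 + 130 + 19 + 39 + 90 = 602; overall_B = 602/15 = 40.1333.
Difference = 49.5333 − 40.1333 = 9.4000 ≈ 9.4.

9.4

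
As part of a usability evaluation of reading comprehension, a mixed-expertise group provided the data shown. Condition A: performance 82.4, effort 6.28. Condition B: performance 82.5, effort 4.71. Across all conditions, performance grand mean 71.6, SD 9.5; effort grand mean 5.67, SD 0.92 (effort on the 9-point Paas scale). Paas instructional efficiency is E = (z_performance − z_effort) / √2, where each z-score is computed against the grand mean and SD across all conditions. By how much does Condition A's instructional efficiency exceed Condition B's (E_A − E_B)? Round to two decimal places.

Condition A: z_P = (82.4 − 71.6)/9.5 = 1.1368; z_E = (6.28 − 5.67)/0.92 = 0.6630; E_A = (1.1368 − 0.6630)/√2 = 0.3350.
Condition B: z_P = (82.5 − 71.6)/9.5 = 1.1474; z_E = (4.71 − 5.67)/0.92 = -1.0435; E_B = (1.1474 − (-1.0435))/√2 = 1.5492.
E_A − E_B = 0.3350 − 1.5492 = -1.2142 ≈ -1.21.

-1.21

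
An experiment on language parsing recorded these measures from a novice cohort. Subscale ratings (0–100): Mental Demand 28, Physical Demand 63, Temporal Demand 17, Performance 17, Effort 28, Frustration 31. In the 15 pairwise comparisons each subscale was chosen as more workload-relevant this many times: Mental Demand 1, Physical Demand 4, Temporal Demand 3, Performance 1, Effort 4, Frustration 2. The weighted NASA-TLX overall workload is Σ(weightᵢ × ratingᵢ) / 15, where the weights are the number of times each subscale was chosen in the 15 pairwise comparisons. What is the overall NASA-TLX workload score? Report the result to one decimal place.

The tallies are the weights (they sum to 15).
Weighted sum = 1·28 + 4·63 + 3·17 + 1·17 + 4·28 + 2·31
            = 28 + 252 + 51 + 17 + 112 + 62 = 522.
Overall workload = 522 / 15 = 34.8000 ≈ 34.8.

34.8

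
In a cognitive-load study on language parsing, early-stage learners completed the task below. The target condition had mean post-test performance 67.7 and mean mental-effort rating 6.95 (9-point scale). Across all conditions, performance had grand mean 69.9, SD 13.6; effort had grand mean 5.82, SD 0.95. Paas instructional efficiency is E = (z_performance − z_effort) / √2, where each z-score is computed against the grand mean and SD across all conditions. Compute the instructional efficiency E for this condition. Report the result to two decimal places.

z_performance = (67.7 − 69.9) / 13.6 = -2.2000 / 13.6 = -0.1618.
z_effort = (6.95 − 5.82) / 0.95 = 1.1300 / 0.95 = 1.1895.
z_P − z_E = -0.1618 − 1.1895 = -1.3513.
E = -1.3513 / √2 = -1.3513 / 1.41421 = -0.9555 ≈ -0.96.

-0.96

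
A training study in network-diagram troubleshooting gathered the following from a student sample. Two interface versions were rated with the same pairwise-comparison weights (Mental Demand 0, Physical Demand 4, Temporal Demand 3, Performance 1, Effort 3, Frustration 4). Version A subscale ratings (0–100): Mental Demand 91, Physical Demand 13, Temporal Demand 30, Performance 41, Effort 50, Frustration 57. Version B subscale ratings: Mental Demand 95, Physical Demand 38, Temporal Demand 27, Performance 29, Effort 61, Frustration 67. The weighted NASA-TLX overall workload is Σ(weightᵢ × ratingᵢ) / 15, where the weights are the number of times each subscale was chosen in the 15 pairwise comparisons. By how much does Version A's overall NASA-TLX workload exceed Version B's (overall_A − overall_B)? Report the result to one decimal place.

Version A weighted sum = 0·91 + 4·13 + 3·30 + 1·41 + 3·50 + 4·57 = 0 + 52 + 90 + 41 + 150 + 228 = 561; overall_A = 561/15 = 37.4000.
Version B weighted sum = 0·95 + 4·38 + 3·27 + 1·29 + 3·61 + 4·67 = 0 + 152 + 81 + 29 + 183 + 268 = 713; overall_B = 713/15 = 47.5333.
Difference = 37.4000 − 47.5333 = -10.1333 ≈ -10.1.

-10.1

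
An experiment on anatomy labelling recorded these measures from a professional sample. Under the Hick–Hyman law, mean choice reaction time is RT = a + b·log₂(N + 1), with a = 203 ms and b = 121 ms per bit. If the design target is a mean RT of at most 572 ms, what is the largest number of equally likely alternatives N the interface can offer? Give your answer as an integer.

7

Set 203 + 121·log₂(N + 1) ≤ 572.
log₂(N + 1) ≤ (572 − 203) / 121 = 3.0496.
N + 1 ≤ 2^3.0496 = 8.2798.
N ≤ 7.2798, so the largest integer N is 7.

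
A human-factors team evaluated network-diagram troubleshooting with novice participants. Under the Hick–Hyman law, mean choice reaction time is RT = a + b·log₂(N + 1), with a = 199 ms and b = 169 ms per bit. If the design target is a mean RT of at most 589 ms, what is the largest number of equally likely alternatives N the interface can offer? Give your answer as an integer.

Set 199 + 169·log₂(N + 1) ≤ 589.
log₂(N + 1) ≤ (589 − 199) / 169 = 2.3077.
N + 1 ≤ 2^2.3077 = 4.9509.
N ≤ 3.9509, so the largest integer N is 3.

3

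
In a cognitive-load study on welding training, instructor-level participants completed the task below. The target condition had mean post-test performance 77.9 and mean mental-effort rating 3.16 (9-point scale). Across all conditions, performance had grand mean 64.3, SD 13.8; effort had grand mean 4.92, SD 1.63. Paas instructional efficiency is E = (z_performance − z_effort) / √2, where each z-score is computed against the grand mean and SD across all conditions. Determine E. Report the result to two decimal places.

1.46

z_performance = (77.9 − 64.3) / 13.8 = 13.6000 / 13.8 = 0.9855.
z_effort = (3.16 − 4.92) / 1.63 = -1.7600 / 1.63 = -1.0798.
z_P − z_E = 0.9855 − (-1.0798) = 2.0653.
E = 2.0653 / √2 = 2.0653 / 1.41421 = 1.4604 ≈ 1.46.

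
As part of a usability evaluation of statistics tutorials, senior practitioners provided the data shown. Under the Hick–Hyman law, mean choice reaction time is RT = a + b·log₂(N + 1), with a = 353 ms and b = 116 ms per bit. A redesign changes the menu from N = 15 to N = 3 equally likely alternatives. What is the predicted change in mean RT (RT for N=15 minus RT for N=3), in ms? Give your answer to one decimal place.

232.0

RT(15) = 353 + 116·log₂(16) = 353 + 116·4.0000 = 817.0000 ms.
RT(3) = 353 + 116·log₂(4) = 353 + 116·2.0000 = 585.0000 ms.
Difference = 817.0000 − 585.0000 = 232.0000 ≈ 232.0 ms.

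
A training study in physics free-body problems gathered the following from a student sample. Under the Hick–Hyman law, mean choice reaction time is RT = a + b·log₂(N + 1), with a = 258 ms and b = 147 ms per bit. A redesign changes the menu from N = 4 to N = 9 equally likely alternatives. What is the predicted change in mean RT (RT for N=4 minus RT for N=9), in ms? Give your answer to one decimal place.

RT(4) = 258 + 147·log₂(5) = 258 + 147·2.3219 = 599.3193 ms.
RT(9) = 258 + 147·log₂(10) = 258 + 147·3.3219 = 746.3193 ms.
Difference = 599.3193 − 746.3193 = -147.0000 ≈ -147.0 ms.

-147.0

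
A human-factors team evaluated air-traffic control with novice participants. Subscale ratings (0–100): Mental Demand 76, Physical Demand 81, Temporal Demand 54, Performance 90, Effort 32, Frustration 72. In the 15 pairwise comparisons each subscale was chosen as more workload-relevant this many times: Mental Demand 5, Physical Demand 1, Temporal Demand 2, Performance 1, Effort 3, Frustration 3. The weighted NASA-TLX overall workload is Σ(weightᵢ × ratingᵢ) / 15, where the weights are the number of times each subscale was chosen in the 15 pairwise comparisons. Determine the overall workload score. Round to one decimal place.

64.7

The tallies are the weights (they sum to 15).
Weighted sum = 5·76 + 1·81 + 2·54 + 1·90 + 3·32 + 3·72
            = 380 + 81 + 108 + 90 + 96 + 216 = 971.
Overall workload = 971 / 15 = 64.7333 ≈ 64.7.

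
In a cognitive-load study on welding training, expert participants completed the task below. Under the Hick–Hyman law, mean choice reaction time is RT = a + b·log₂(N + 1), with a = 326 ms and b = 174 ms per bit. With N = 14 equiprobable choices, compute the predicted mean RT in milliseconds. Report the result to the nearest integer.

log₂(14 + 1) = log₂(15) = 3.9069.
RT = 326 + 174 × 3.9069 = 326 + 679.8006 = 1005.8006 ms.
≈ 1006 ms.

1006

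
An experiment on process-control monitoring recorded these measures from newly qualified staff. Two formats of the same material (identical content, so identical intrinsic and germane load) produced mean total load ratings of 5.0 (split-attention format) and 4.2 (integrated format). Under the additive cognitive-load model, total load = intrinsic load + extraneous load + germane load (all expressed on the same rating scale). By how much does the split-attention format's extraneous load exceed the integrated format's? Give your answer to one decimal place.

0.8

Intrinsic and germane load are equal across formats, so the difference in total load equals the difference in extraneous load.
Extraneous-load difference = 5.0 − 4.2 = 0.8.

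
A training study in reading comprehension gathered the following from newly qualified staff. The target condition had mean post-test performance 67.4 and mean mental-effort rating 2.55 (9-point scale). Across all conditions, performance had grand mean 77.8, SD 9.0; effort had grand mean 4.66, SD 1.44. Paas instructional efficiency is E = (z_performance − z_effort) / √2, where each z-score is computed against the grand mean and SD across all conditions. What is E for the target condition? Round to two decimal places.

0.22

z_performance = (67.4 − 77.8) / 9.0 = -10.4000 / 9.0 = -1.1556.
z_effort = (2.55 − 4.66) / 1.44 = -2.1100 / 1.44 = -1.4653.
z_P − z_E = -1.1556 − (-1.4653) = 0.3097.
E = 0.3097 / √2 = 0.3097 / 1.41421 = 0.2190 ≈ 0.22.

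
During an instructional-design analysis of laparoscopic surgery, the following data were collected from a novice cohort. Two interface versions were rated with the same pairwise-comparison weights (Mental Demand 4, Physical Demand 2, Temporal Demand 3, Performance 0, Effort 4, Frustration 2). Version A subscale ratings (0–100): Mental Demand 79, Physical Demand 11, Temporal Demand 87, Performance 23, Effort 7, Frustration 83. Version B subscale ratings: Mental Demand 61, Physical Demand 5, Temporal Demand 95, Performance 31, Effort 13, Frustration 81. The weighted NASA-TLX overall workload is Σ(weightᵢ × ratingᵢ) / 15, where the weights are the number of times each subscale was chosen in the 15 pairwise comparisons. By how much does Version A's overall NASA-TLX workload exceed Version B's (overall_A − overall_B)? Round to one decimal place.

Version A weighted sum = 4·79 + 2·11 + 3·87 + 0·23 + 4·7 + 2·83 = 316 + 22 + 261 + 0 + 28 + 166 = 793; overall_A = 793/15 = 52.8667.
Version B weighted sum = 4·61 + 2·5 + 3·95 + 0·31 + 4·13 + 2·81 = 244 + 10 + 285 + 0 + 52 + 162 = 753; overall_B = 753/15 = 50.2000.
Difference = 52.8667 − 50.2000 = 2.6667 ≈ 2.7.

2.7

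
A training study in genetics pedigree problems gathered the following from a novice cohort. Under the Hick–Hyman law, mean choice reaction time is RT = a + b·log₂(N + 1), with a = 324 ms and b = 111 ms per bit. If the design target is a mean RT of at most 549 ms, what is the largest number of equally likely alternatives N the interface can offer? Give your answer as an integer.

Set 324 + 111·log₂(N + 1) ≤ 549.
log₂(N + 1) ≤ (549 − 324) / 111 = 2.0270.
N + 1 ≤ 2^2.0270 = 4.0756.
N ≤ 3.0756, so the largest integer N is 3.

3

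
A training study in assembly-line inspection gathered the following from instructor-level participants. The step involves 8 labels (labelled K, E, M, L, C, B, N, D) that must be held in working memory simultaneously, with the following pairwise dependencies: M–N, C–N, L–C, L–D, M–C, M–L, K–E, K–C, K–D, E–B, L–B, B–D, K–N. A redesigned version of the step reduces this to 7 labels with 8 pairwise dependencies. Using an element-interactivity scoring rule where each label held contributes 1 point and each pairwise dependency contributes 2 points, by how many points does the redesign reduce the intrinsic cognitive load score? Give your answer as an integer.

Original: 8 × 1 + 13 × 2 = 8 + 26 = 34.
Redesigned: 7 × 1 + 8 × 2 = 7 + 16 = 23.
Reduction = 34 − 23 = 11.

11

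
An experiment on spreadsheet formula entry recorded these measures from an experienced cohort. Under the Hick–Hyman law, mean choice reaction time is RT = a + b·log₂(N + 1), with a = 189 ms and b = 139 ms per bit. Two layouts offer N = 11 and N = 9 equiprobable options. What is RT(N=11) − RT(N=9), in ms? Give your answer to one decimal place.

RT(11) = 189 + 139·log₂(12) = 189 + 139·3.5850 = 687.3150 ms.
RT(9) = 189 + 139·log₂(10) = 189 + 139·3.3219 = 650.7441 ms.
Difference = 687.3150 − 650.7441 = 36.5709 ≈ 36.6 ms.

36.6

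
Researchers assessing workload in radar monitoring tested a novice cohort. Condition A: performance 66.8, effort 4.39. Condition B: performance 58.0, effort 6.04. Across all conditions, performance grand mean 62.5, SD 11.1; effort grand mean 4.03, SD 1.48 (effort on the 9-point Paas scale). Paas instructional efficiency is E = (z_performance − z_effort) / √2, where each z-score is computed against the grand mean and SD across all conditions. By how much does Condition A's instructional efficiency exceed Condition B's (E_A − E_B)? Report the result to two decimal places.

Condition A: z_P = (66.8 − 62.5)/11.1 = 0.3874; z_E = (4.39 − 4.03)/1.48 = 0.2432; E_A = (0.3874 − 0.2432)/√2 = 0.1020.
Condition B: z_P = (58.0 − 62.5)/11.1 = -0.4054; z_E = (6.04 − 4.03)/1.48 = 1.3581; E_B = (-0.4054 − 1.3581)/√2 = -1.2470.
E_A − E_B = 0.1020 − (-1.2470) = 1.3490 ≈ 1.35.

1.35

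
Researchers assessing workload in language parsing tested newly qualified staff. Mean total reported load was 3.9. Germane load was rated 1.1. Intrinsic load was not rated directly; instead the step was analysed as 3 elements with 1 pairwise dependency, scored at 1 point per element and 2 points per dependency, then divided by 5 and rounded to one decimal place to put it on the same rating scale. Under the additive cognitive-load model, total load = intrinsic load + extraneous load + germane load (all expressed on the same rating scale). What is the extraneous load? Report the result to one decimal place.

Intrinsic (element-interactivity): (3 × 1 + 1 × 2) / 5 = 5 / 5 = 1.0000 → 1.0.
extraneous load = total − intrinsic − germane
             = 3.9 − 1.0 − 1.1 = 1.8.

1.8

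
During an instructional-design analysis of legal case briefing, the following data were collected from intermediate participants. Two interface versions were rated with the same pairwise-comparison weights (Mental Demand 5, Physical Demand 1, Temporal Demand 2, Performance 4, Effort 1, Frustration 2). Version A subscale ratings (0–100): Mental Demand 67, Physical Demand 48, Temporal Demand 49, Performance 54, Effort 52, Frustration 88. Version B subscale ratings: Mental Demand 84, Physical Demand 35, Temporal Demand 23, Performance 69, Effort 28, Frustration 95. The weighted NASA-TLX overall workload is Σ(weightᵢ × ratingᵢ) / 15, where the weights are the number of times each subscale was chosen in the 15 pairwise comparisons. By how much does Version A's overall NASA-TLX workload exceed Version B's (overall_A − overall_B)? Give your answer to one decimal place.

-4.7

Version A weighted sum = 5·67 + 1·48 + 2·49 + 4·54 + 1·52 + 2·88 = 335 + 48 + 98 + 216 + 52 + 176 = 925; overall_A = 925/15 = 61.6667.
Version B weighted sum = 5·84 + 1·35 + 2·23 + 4·69 + 1·28 + 2·95 = 420 + 35 + 46 + 276 + 28 + 190 = 995; overall_B = 995/15 = 66.3333.
Difference = 61.6667 − 66.3333 = -4.6666 ≈ -4.7.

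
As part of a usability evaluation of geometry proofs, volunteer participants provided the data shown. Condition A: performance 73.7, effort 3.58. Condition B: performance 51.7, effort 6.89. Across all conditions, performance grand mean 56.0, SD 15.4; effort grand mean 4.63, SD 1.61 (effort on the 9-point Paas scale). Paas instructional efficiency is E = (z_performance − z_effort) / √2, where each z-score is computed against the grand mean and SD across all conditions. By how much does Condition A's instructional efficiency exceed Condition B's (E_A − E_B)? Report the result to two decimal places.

2.46

Condition A: z_P = (73.7 − 56.0)/15.4 = 1.1494; z_E = (3.58 − 4.63)/1.61 = -0.6522; E_A = (1.1494 − (-0.6522))/√2 = 1.2739.
Condition B: z_P = (51.7 − 56.0)/15.4 = -0.2792; z_E = (6.89 − 4.63)/1.61 = 1.4037; E_B = (-0.2792 − 1.4037)/√2 = -1.1900.
E_A − E_B = 1.2739 − (-1.1900) = 2.4639 ≈ 2.46.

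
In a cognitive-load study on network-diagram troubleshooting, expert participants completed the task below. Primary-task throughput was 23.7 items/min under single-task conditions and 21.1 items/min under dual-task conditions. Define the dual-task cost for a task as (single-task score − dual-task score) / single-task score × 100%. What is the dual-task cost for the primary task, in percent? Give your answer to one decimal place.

Cost = (23.7 − 21.1) / 23.7 × 100%
     = 2.6000 / 23.7 × 100% = 10.9705%.
≈ 11.0%.

11.0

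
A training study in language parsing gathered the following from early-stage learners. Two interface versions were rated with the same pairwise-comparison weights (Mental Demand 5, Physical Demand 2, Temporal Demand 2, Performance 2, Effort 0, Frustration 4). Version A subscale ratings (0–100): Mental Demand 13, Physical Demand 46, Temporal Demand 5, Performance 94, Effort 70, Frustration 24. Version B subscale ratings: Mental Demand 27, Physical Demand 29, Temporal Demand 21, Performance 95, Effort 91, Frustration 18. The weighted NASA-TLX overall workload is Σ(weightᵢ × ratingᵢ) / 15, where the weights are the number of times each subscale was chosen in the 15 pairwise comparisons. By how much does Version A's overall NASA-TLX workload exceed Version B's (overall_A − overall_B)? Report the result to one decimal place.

Version A weighted sum = 5·13 + 2·46 + 2·5 + 2·94 + 0·70 + 4·24 = 65 + 92 + 10 + 188 + 0 + 96 = 451; overall_A = 451/15 = 30.0667.
Version B weighted sum = 5·27 + 2·29 + 2·21 + 2·95 + 0·91 + 4·18 = 135 + 58 + 42 + 190 + 0 + 72 = 497; overall_B = 497/15 = 33.1333.
Difference = 30.0667 − 33.1333 = -3.0666 ≈ -3.1.

-3.1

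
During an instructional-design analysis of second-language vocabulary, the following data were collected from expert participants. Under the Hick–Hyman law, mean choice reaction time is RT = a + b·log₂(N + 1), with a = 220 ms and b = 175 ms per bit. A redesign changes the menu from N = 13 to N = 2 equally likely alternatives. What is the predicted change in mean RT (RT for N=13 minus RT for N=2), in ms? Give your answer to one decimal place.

RT(13) = 220 + 175·log₂(14) = 220 + 175·3.8074 = 886.2950 ms.
RT(2) = 220 + 175·log₂(3) = 220 + 175·1.5850 = 497.3750 ms.
Difference = 886.2950 − 497.3750 = 388.9200 ≈ 388.9 ms.

388.9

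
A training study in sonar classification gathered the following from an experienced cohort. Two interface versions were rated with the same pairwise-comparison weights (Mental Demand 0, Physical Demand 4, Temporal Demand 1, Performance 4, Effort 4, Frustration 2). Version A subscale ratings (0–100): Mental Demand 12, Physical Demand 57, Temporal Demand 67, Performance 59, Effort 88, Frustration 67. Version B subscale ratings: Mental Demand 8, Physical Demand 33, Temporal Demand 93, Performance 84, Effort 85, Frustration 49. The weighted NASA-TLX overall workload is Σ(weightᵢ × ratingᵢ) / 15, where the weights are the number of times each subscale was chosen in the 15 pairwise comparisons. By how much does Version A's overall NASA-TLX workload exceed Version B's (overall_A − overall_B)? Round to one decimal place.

1.2

Version A weighted sum = 0·12 + 4·57 + 1·67 + 4·59 + 4·88 + 2·67 = 0 + 228 + 67 + 236 + 352 + 134 = 1017; overall_A = 1017/15 = 67.8000.
Version B weighted sum = 0·8 + 4·33 + 1·93 + 4·84 + 4·85 + 2·49 = 0 + 132 + 93 + 336 + 340 + 98 = 999; overall_B = 999/15 = 66.6000.
Difference = 67.8000 − 66.6000 = 1.2000 ≈ 1.2.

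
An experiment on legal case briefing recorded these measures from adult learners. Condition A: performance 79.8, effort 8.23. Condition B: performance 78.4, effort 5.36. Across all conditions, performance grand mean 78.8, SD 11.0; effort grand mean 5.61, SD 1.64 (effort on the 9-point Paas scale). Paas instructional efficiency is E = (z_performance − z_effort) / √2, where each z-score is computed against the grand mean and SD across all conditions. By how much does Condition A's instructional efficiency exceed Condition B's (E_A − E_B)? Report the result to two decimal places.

Condition A: z_P = (79.8 − 78.8)/11.0 = 0.0909; z_E = (8.23 − 5.61)/1.64 = 1.5976; E_A = (0.0909 − 1.5976)/√2 = -1.0654.
Condition B: z_P = (78.4 − 78.8)/11.0 = -0.0364; z_E = (5.36 − 5.61)/1.64 = -0.1524; E_B = (-0.0364 − (-0.1524))/√2 = 0.0820.
E_A − E_B = -1.0654 − 0.0820 = -1.1474 ≈ -1.15.

-1.15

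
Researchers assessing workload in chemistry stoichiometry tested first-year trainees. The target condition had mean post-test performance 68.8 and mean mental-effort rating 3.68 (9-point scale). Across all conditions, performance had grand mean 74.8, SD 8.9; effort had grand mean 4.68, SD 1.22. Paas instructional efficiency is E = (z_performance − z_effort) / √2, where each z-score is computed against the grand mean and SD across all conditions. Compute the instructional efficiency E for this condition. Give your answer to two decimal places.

0.10

z_performance = (68.8 − 74.8) / 8.9 = -6.0000 / 8.9 = -0.6742.
z_effort = (3.68 − 4.68) / 1.22 = -1.0000 / 1.22 = -0.8197.
z_P − z_E = -0.6742 − (-0.8197) = 0.1455.
E = 0.1455 / √2 = 0.1455 / 1.41421 = 0.1029 ≈ 0.10.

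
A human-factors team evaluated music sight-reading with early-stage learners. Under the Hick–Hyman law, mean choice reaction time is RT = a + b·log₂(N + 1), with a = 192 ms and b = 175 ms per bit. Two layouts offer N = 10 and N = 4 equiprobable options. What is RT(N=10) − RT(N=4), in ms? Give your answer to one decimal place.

199.1

RT(10) = 192 + 175·log₂(11) = 192 + 175·3.4594 = 797.3950 ms.
RT(4) = 192 + 175·log₂(5) = 192 + 175·2.3219 = 598.3325 ms.
Difference = 797.3950 − 598.3325 = 199.0625 ≈ 199.1 ms.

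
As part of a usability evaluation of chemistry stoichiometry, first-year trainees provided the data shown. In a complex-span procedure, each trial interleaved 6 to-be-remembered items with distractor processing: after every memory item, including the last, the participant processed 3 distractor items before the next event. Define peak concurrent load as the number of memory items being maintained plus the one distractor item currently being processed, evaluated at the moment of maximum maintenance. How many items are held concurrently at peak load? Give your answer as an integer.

Maintenance is greatest during the distractor(s) after memory item 6: all 6 memory items are being held.
One distractor item is concurrently being processed.
Peak concurrent load = 6 + 1 = 7 items.

7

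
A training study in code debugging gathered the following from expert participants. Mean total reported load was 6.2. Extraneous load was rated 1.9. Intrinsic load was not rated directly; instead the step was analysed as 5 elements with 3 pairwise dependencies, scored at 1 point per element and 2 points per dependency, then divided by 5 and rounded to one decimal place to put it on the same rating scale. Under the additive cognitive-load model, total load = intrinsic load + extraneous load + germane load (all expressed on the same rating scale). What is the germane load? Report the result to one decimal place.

Intrinsic (element-interactivity): (5 × 1 + 3 × 2) / 5 = 11 / 5 = 2.2000 → 2.2.
germane load = total − intrinsic − extraneous
             = 6.2 − 2.2 − 1.9 = 2.1.

2.1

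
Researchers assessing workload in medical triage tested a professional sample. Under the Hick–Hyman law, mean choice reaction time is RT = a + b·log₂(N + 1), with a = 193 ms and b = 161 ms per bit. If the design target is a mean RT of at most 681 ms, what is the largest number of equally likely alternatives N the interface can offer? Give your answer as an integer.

7

Set 193 + 161·log₂(N + 1) ≤ 681.
log₂(N + 1) ≤ (681 − 193) / 161 = 3.0311.
N + 1 ≤ 2^3.0311 = 8.1743.
N ≤ 7.1743, so the largest integer N is 7.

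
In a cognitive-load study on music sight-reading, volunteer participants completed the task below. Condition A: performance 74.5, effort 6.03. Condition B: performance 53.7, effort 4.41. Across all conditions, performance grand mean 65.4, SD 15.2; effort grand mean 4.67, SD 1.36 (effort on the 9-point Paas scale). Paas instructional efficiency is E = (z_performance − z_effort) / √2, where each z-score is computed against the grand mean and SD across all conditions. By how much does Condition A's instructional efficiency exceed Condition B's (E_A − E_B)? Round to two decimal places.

Condition A: z_P = (74.5 − 65.4)/15.2 = 0.5987; z_E = (6.03 − 4.67)/1.36 = 1.0000; E_A = (0.5987 − 1.0000)/√2 = -0.2838.
Condition B: z_P = (53.7 − 65.4)/15.2 = -0.7697; z_E = (4.41 − 4.67)/1.36 = -0.1912; E_B = (-0.7697 − (-0.1912))/√2 = -0.4091.
E_A − E_B = -0.2838 − (-0.4091) = 0.1253 ≈ 0.13.

0.13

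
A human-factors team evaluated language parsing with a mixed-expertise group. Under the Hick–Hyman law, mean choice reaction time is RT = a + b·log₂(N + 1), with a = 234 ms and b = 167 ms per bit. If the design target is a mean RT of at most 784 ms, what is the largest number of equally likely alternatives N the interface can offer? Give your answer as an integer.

Set 234 + 167·log₂(N + 1) ≤ 784.
log₂(N + 1) ≤ (784 − 234) / 167 = 3.2934.
N + 1 ≤ 2^3.2934 = 9.8042.
N ≤ 8.8042, so the largest integer N is 8.

8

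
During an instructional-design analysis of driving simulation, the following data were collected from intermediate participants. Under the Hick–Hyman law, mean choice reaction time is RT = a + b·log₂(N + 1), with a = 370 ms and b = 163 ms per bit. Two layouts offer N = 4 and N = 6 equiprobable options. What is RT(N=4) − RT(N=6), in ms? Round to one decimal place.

RT(4) = 370 + 163·log₂(5) = 370 + 163·2.3219 = 748.4697 ms.
RT(6) = 370 + 163·log₂(7) = 370 + 163·2.8074 = 827.6062 ms.
Difference = 748.4697 − 827.6062 = -79.1365 ≈ -79.1 ms.

-79.1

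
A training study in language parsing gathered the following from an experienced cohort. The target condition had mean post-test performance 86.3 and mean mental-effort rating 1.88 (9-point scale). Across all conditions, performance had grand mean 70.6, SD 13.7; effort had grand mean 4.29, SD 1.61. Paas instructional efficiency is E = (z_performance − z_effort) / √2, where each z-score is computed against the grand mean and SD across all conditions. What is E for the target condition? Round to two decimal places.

z_performance = (86.3 − 70.6) / 13.7 = 15.7000 / 13.7 = 1.1460.
z_effort = (1.88 − 4.29) / 1.61 = -2.4100 / 1.61 = -1.4969.
z_P − z_E = 1.1460 − (-1.4969) = 2.6429.
E = 2.6429 / √2 = 2.6429 / 1.41421 = 1.8688 ≈ 1.87.

1.87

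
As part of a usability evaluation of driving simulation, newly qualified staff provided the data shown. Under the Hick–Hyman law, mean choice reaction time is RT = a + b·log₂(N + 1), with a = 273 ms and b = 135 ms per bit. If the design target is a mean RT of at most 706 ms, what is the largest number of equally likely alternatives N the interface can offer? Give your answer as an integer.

Set 273 + 135·log₂(N + 1) ≤ 706.
log₂(N + 1) ≤ (706 − 273) / 135 = 3.2074.
N + 1 ≤ 2^3.2074 = 9.2368.
N ≤ 8.2368, so the largest integer N is 8.

8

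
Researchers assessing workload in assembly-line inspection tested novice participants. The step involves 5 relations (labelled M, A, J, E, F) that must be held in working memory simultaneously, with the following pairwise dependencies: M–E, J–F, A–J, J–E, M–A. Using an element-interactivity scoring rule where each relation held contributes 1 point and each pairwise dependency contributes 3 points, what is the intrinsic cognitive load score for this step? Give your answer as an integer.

20

Count of relations held simultaneously: 5.
Count of pairwise dependencies listed: 5.
Element contribution: 5 × 1 = 5.
Interaction contribution: 5 × 3 = 15.
Intrinsic load = 5 + 15 = 20.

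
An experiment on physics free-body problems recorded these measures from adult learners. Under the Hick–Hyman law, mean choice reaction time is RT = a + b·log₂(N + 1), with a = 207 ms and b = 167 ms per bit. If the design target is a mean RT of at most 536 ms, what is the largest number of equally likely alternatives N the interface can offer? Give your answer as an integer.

2

Set 207 + 167·log₂(N + 1) ≤ 536.
log₂(N + 1) ≤ (536 − 207) / 167 = 1.9701.
N + 1 ≤ 2^1.9701 = 3.9180.
N ≤ 2.9180, so the largest integer N is 2.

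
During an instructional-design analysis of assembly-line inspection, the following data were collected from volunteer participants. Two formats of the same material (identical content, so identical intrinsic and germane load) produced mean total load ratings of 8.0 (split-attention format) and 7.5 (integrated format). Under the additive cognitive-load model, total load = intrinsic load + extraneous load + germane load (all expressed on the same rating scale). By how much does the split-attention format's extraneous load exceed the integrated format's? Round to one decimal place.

Intrinsic and germane load are equal across formats, so the difference in total load equals the difference in extraneous load.
Extraneous-load difference = 8.0 − 7.5 = 0.5.

0.5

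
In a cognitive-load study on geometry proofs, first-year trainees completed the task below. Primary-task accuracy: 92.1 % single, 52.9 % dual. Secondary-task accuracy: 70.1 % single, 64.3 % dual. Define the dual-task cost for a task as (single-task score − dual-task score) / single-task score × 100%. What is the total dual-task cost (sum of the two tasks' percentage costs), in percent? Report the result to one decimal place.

Primary cost = (92.1 − 52.9) / 92.1 × 100% = 42.5624%.
Secondary cost = (70.1 − 64.3) / 70.1 × 100% = 8.2739%.
Total = 42.5624% + 8.2739% = 50.8363% ≈ 50.8%.

50.8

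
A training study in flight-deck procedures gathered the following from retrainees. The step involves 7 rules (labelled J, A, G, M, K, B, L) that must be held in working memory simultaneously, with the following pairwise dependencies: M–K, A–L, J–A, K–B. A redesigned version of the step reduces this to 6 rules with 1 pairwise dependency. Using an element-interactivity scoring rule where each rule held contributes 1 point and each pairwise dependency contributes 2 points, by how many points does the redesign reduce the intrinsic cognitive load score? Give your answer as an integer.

Original: 7 × 1 + 4 × 2 = 7 + 8 = 15.
Redesigned: 6 × 1 + 1 × 2 = 6 + 2 = 8.
Reduction = 15 − 8 = 7.

7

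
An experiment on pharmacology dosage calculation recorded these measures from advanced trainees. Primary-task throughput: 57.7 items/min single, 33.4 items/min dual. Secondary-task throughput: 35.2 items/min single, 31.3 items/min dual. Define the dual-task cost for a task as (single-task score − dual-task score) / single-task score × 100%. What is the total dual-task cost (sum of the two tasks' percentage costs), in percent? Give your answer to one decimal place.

Primary cost = (57.7 − 33.4) / 57.7 × 100% = 42.1144%.
Secondary cost = (35.2 − 31.3) / 35.2 × 100% = 11.0795%.
Total = 42.1144% + 11.0795% = 53.1939% ≈ 53.2%.

53.2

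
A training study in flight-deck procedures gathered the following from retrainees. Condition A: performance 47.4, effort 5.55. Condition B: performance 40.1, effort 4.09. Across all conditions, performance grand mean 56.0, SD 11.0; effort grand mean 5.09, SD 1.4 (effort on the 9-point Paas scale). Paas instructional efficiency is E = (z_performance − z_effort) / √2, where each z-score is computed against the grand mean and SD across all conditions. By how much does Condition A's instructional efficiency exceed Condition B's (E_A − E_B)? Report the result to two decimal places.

Condition A: z_P = (47.4 − 56.0)/11.0 = -0.7818; z_E = (5.55 − 5.09)/1.4 = 0.3286; E_A = (-0.7818 − 0.3286)/√2 = -0.7852.
Condition B: z_P = (40.1 − 56.0)/11.0 = -1.4455; z_E = (4.09 − 5.09)/1.4 = -0.7143; E_B = (-1.4455 − (-0.7143))/√2 = -0.5170.
E_A − E_B = -0.7852 − (-0.5170) = -0.2682 ≈ -0.27.

-0.27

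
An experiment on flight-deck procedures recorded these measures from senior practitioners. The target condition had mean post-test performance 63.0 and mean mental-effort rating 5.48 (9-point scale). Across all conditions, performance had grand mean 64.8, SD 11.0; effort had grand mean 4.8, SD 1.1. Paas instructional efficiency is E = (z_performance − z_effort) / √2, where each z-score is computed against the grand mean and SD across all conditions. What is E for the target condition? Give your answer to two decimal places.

-0.55

z_performance = (63.0 − 64.8) / 11.0 = -1.8000 / 11.0 = -0.1636.
z_effort = (5.48 − 4.8) / 1.1 = 0.6800 / 1.1 = 0.6182.
z_P − z_E = -0.1636 − 0.6182 = -0.7818.
E = -0.7818 / √2 = -0.7818 / 1.41421 = -0.5528 ≈ -0.55.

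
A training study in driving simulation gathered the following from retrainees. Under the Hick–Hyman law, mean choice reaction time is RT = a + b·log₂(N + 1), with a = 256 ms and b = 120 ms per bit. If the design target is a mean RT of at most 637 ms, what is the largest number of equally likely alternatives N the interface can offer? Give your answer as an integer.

8

Set 256 + 120·log₂(N + 1) ≤ 637.
log₂(N + 1) ≤ (637 − 256) / 120 = 3.1750.
N + 1 ≤ 2^3.1750 = 9.0317.
N ≤ 8.0317, so the largest integer N is 8.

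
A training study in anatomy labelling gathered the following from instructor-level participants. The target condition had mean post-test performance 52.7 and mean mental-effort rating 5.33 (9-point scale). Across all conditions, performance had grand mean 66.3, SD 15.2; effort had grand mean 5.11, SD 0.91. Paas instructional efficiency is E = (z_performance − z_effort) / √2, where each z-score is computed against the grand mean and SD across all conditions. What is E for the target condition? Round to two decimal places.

-0.80

z_performance = (52.7 − 66.3) / 15.2 = -13.6000 / 15.2 = -0.8947.
z_effort = (5.33 − 5.11) / 0.91 = 0.2200 / 0.91 = 0.2418.
z_P − z_E = -0.8947 − 0.2418 = -1.1365.
E = -1.1365 / √2 = -1.1365 / 1.41421 = -0.8036 ≈ -0.80.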